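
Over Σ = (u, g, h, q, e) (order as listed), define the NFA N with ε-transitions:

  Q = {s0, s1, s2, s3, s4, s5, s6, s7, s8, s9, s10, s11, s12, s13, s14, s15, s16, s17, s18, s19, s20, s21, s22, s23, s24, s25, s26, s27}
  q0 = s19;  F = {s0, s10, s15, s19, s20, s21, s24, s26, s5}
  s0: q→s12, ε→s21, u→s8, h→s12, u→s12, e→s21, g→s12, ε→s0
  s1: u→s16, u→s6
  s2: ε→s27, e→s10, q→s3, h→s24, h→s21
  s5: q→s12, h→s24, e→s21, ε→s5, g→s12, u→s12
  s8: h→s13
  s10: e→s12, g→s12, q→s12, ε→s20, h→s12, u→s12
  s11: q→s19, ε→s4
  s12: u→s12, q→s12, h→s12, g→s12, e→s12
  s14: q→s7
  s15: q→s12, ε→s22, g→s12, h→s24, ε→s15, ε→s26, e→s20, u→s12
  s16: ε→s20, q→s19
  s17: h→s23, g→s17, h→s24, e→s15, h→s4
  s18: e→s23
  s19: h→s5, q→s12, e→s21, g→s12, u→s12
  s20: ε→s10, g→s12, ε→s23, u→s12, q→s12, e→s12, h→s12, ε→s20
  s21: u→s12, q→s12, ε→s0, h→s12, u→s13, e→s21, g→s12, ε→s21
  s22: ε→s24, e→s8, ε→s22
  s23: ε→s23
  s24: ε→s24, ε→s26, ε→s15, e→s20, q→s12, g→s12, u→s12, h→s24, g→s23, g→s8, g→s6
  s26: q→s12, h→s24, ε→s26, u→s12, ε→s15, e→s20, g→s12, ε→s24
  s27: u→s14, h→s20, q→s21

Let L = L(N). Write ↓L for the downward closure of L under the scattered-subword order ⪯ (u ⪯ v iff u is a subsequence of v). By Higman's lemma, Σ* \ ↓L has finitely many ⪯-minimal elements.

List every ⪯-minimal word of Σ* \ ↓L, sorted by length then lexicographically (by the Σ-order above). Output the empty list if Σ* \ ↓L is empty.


|Q|=28, |F|=9, |δ|=99 (24 ε).
min D↑ (6 st, q0=0, F={1}): 0:u→1,g→1,h→2,q→1,e→3 1:u→1,g→1,h→1,q→1,e→1 2:u→1,g→1,h→4,q→1,e→3 3:u→1,g→1,h→1,q→1,e→3 4:u→1,g→1,h→4,q→1,e→5 5:u→1,g→1,h→1,q→1,e→1 [Hopcroft].
'u': N↓-sim [15, 3] end={s12,s13,s8} ∉↓L; 1/1 del acc.
'g': N↓-sim [15, 5] end={s12,s13,s23,s6,s8} ∉↓L; 1/1 del acc.
'q': run [15, 1] end={s12} — reject; 1/1 single-dels accept.
'eh': |S_i|=[15, 8, 2] end={s12,s13} rej; 2/2 single-dels accept.
'hhee': N↓-sim [15, 14, 11, 6, 1] end={s12} ∉↓L; 4/4 single-dels accept.
5 words, ⪯-incomp.

A = [u, g, q, eh, hhee].


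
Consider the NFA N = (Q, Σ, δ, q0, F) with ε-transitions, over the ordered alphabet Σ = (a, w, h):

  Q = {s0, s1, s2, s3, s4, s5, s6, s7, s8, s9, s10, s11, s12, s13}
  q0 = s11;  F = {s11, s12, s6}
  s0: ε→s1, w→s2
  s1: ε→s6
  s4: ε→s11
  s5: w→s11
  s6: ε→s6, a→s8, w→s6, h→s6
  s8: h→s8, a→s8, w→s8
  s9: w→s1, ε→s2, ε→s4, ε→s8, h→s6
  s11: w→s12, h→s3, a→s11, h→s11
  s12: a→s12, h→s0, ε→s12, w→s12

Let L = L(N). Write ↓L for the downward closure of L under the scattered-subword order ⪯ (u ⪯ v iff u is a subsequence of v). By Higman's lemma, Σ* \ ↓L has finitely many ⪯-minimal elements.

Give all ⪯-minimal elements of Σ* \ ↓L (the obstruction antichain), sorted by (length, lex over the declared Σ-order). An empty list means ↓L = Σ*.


Antichain: [wha].

|Q|=14, |F|=3, |δ|=25 (8 ε).
min D↑ (4 st, q0=0, F={3}): 0:a→0,w→1,h→0 1:a→1,w→1,h→2 2:a→3,w→2,h→2 3:a→3,w→3,h→3 (ε-aug+det+¬).
'wha': run [8, 6, 5, 1] end={s8} rej; 3/3 single-dels accept.
1 obstructions.


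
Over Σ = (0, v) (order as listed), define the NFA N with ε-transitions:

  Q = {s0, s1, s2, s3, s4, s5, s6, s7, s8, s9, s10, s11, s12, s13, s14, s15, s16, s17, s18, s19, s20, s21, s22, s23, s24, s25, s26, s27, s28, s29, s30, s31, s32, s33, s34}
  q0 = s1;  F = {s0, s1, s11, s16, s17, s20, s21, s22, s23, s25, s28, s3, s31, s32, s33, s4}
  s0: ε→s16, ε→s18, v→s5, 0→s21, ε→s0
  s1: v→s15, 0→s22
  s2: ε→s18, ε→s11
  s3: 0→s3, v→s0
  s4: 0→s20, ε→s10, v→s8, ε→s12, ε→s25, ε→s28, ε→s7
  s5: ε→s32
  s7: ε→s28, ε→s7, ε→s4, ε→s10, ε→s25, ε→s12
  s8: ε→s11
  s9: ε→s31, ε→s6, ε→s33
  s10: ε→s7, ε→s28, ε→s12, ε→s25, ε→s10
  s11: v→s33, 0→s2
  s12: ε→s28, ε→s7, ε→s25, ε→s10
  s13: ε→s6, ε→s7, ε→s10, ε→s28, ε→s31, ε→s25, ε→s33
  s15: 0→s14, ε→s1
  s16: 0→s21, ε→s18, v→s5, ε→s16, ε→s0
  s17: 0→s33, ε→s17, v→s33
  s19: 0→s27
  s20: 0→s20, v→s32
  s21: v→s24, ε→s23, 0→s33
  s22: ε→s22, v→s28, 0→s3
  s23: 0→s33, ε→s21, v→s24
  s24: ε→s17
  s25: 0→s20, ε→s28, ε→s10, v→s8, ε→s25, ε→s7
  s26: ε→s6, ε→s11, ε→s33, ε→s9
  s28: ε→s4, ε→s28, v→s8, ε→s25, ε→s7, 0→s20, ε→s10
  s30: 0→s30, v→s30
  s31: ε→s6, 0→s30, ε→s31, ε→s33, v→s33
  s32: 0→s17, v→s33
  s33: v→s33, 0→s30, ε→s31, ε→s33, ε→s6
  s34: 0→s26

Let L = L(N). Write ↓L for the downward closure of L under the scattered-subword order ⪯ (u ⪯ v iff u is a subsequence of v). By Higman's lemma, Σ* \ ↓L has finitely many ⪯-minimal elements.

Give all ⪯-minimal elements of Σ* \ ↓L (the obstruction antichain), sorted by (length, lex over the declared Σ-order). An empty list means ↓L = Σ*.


A = [0vvv0, 00v000].

|Q|=35, |F|=16, |δ|=102 (65 ε).
min D↑ (12 st, q0=0, F={11}): 0:0→1,v→0 1:0→2,v→3 2:0→2,v→4 3:0→5,v→6 4:0→7,v→8 5:0→5,v→8 6:0→6,v→9 7:0→9,v→10 8:0→10,v→9 9:0→11,v→9 10:0→9,v→9 11:0→11,v→11 (ε-aug+det+¬).
'0vvv0': N↓-sim [28, 26, 23, 12, 4, 1] end={s30} — reject; 5/5 del acc.
'00v000': run [28, 26, 17, 13, 8, 4, 1] end={s30} — reject; 6/6 deletions ∈↓L.
2 obstructions.


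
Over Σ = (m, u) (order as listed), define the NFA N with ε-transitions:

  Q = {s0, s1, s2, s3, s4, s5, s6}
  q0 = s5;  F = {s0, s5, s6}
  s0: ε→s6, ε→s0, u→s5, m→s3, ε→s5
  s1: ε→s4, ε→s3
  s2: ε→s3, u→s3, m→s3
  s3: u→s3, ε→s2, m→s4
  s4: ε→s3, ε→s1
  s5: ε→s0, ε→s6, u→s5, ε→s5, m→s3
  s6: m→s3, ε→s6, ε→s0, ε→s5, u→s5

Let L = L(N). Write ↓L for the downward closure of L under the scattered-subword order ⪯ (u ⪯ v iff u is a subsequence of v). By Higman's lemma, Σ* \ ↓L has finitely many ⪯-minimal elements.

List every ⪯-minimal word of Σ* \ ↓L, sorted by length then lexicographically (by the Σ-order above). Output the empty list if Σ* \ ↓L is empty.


|Q|=7, |F|=3, |δ|=25 (15 ε).
min D↑ (2 st, q0=0, F={1}): 0:m→1,u→0 1:m→1,u→1.
'm': N↓-sim [7, 4] end={s1,s2,s3,s4} — reject; 1/1 del acc.
1 obstructions.

min(Σ*\↓L) = [m].


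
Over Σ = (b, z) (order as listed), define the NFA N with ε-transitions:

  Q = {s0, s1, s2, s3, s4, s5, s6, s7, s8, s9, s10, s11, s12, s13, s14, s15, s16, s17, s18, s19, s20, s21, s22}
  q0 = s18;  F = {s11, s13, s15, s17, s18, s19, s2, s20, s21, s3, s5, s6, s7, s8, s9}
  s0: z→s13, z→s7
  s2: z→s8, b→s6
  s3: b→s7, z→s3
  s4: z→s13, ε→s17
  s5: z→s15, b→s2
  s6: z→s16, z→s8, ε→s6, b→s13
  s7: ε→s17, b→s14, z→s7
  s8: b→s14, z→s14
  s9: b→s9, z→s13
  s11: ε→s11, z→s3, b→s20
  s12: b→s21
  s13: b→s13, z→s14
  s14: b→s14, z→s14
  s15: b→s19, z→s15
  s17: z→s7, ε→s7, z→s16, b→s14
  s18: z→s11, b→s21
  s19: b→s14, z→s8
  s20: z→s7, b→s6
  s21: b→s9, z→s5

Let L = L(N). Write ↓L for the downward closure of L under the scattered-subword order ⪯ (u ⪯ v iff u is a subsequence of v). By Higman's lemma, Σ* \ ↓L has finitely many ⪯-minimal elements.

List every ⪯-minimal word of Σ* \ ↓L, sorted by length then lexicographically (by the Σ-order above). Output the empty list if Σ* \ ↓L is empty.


|Q|=23, |F|=15, |δ|=43 (5 ε).
min D↑ (15 st, q0=0, F={12}): 0:b→1,z→2 1:b→3,z→4 2:b→5,z→6 3:b→3,z→7 4:b→8,z→9 5:b→10,z→11 6:b→11,z→6 7:b→7,z→12 8:b→10,z→13 9:b→14,z→9 10:b→7,z→13 11:b→12,z→11 12:b→12,z→12 13:b→12,z→12 14:b→12,z→13 (ε-aug+det+¬).
'bbzz': N↓-sim [17, 14, 8, 4, 1] end={s14} rej; 4/4 del acc.
'zbzb': run [17, 14, 10, 5, 1] end={s14} rej; 4/4 single-dels accept.
'zzbb': |S_i|=[17, 14, 8, 6, 1] end={s14} ∉↓L; 4/4 del acc.
'zbbbz': run [17, 14, 10, 5, 2, 1] end={s14} rej; 5/5 single-dels accept.
4 words, ⪯-incomp.

A = [bbzz, zbzb, zzbb, zbbbz].


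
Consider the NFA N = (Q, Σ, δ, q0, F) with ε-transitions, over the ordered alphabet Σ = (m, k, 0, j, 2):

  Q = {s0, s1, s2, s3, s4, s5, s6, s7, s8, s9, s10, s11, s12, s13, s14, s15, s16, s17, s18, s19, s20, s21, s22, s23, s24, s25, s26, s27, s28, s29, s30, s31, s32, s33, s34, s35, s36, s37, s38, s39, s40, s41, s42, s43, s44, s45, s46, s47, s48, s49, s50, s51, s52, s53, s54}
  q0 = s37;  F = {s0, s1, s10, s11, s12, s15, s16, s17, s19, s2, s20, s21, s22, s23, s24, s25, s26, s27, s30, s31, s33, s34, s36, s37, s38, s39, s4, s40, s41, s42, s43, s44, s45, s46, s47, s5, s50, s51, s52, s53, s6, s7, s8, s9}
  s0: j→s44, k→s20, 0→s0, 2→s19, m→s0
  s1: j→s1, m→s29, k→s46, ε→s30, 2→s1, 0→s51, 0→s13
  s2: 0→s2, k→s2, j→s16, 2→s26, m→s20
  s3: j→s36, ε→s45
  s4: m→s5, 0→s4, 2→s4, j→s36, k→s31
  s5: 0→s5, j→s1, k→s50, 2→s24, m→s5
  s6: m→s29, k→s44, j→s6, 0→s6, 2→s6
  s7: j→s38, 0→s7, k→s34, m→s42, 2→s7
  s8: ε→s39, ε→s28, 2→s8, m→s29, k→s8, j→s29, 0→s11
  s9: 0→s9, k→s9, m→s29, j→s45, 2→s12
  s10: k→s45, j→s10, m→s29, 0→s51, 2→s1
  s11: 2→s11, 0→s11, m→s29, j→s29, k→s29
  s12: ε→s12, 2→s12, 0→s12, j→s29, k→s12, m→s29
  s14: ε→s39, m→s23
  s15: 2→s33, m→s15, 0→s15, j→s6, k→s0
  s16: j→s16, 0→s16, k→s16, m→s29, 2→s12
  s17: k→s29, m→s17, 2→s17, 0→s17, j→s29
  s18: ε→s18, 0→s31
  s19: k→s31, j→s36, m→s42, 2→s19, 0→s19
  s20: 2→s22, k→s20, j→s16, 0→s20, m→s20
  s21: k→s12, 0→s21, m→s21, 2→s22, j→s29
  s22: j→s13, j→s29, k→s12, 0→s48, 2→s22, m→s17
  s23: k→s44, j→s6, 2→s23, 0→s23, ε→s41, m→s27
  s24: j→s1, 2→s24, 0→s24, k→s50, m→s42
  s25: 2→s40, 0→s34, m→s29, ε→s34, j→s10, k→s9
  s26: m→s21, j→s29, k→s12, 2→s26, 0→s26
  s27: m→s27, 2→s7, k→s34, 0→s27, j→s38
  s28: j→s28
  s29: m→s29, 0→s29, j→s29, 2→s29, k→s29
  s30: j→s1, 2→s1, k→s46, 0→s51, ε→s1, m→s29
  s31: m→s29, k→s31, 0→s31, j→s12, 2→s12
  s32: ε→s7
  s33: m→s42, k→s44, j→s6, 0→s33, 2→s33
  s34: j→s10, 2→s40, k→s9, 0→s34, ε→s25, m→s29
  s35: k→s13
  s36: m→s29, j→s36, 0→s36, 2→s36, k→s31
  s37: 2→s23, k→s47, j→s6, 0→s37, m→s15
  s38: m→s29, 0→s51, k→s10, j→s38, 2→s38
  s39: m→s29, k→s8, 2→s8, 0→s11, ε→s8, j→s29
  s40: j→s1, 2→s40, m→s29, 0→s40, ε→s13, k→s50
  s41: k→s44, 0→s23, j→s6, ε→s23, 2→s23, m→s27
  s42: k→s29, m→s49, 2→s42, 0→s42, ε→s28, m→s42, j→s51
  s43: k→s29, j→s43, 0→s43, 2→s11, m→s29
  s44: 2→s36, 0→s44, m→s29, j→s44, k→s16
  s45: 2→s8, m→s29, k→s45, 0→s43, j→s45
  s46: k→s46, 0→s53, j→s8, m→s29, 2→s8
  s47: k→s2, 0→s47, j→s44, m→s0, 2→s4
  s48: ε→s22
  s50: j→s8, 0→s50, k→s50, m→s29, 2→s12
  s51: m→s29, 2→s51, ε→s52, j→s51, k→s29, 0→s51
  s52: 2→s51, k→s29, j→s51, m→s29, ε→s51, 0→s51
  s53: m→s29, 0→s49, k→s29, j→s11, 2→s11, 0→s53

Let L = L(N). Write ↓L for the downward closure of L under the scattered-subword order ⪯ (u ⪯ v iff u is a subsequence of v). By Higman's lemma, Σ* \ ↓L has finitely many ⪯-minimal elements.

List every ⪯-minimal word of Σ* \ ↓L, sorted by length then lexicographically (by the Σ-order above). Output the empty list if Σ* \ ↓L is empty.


|Q|=55, |F|=44, |δ|=253 (19 ε).
min D↑ (40 st, q0=0, F={10}): 0:m→1,k→2,0→0,j→3,2→4 1:m→1,k→5,0→1,j→3,2→6 2:m→5,k→7,0→2,j→8,2→9 3:m→10,k→8,0→3,j→3,2→3 4:m→11,k→8,0→4,j→3,2→4 5:m→5,k→12,0→5,j→8,2→13 6:m→14,k→8,0→6,j→3,2→6 7:m→12,k→7,0→7,j→15,2→16 8:m→10,k→15,0→8,j→8,2→17 9:m→18,k→19,0→9,j→17,2→9 10:m→10,k→10,0→10,j→10,2→10 11:m→11,k→20,0→11,j→21,2→22 12:m→12,k→12,0→12,j→15,2→23 13:m→14,k→19,0→13,j→17,2→13 14:m→14,k→10,0→14,j→24,2→14 15:m→10,k→15,0→15,j→15,2→25 16:m→26,k→25,0→16,j→10,2→16 17:m→10,k→19,0→17,j→17,2→17 18:m→18,k→27,0→18,j→28,2→29 19:m→10,k→19,0→19,j→25,2→25 20:m→10,k→30,0→20,j→31,2→32 21:m→10,k→31,0→24,j→21,2→21 22:m→14,k→20,0→22,j→21,2→22 23:m→33,k→25,0→23,j→10,2→23 24:m→10,k→10,0→24,j→24,2→24 25:m→10,k→25,0→25,j→10,2→25 26:m→26,k→25,0→26,j→10,2→23 27:m→10,k→27,0→27,j→34,2→25 28:m→10,k→35,0→24,j→28,2→28 29:m→14,k→27,0→29,j→28,2→29 30:m→10,k→30,0→30,j→36,2→25 31:m→10,k→36,0→24,j→31,2→28 32:m→10,k→27,0→32,j→28,2→32 33:m→33,k→10,0→33,j→10,2→33 34:m→10,k→34,0→37,j→10,2→34 35:m→10,k→35,0→38,j→34,2→34 36:m→10,k→36,0→39,j→36,2→34 37:m→10,k→10,0→37,j→10,2→37 38:m→10,k→10,0→38,j→37,2→37 39:m→10,k→10,0→39,j→39,2→37 (ε-aug+det+¬).
'jm': |S_i|=[49, 23, 1] end={s29} ∉↓L; 2/2 del acc.
'2km': |S_i|=[49, 43, 26, 1] end={s29} ∉↓L; 3/3 single-dels accept.
'm2mk': N↓-sim [49, 42, 36, 7, 1] end={s29} — reject; 4/4 del acc.
'kk2j': |S_i|=[49, 40, 23, 12, 3] end={s13,s28,s29} — reject; 4/4 deletions ∈↓L.
'k2kjj': N↓-sim [49, 40, 28, 11, 6, 2] end={s28,s29} ∉↓L; 5/5 del acc.
'2mj0k': |S_i|=[49, 43, 32, 17, 8, 1] end={s29} — reject; 5/5 single-dels accept.
6 obstructions.

A = [jm, 2km, m2mk, kk2j, k2kjj, 2mj0k].


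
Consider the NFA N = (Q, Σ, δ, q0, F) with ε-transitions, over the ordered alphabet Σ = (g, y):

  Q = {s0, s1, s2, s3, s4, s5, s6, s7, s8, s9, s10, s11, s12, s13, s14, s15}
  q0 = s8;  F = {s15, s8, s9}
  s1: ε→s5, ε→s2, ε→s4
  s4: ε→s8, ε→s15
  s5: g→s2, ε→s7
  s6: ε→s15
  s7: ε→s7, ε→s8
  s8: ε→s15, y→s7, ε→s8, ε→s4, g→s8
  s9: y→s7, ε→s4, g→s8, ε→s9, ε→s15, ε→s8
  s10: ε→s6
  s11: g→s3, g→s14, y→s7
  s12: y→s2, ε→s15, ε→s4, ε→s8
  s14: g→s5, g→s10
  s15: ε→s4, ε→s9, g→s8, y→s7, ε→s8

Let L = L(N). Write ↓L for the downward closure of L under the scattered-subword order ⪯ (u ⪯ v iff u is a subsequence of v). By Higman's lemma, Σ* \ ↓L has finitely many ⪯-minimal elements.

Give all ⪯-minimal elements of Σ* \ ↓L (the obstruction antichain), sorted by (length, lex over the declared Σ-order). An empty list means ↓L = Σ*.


min(Σ*\↓L) = [].

|Q|=16, |F|=3, |δ|=36 (23 ε).
min D↑ (1 st, q0=0, F={}): 0:g→0,y→0 (ε-aug+det+¬).
L(D↑) = ∅; no obstructions.


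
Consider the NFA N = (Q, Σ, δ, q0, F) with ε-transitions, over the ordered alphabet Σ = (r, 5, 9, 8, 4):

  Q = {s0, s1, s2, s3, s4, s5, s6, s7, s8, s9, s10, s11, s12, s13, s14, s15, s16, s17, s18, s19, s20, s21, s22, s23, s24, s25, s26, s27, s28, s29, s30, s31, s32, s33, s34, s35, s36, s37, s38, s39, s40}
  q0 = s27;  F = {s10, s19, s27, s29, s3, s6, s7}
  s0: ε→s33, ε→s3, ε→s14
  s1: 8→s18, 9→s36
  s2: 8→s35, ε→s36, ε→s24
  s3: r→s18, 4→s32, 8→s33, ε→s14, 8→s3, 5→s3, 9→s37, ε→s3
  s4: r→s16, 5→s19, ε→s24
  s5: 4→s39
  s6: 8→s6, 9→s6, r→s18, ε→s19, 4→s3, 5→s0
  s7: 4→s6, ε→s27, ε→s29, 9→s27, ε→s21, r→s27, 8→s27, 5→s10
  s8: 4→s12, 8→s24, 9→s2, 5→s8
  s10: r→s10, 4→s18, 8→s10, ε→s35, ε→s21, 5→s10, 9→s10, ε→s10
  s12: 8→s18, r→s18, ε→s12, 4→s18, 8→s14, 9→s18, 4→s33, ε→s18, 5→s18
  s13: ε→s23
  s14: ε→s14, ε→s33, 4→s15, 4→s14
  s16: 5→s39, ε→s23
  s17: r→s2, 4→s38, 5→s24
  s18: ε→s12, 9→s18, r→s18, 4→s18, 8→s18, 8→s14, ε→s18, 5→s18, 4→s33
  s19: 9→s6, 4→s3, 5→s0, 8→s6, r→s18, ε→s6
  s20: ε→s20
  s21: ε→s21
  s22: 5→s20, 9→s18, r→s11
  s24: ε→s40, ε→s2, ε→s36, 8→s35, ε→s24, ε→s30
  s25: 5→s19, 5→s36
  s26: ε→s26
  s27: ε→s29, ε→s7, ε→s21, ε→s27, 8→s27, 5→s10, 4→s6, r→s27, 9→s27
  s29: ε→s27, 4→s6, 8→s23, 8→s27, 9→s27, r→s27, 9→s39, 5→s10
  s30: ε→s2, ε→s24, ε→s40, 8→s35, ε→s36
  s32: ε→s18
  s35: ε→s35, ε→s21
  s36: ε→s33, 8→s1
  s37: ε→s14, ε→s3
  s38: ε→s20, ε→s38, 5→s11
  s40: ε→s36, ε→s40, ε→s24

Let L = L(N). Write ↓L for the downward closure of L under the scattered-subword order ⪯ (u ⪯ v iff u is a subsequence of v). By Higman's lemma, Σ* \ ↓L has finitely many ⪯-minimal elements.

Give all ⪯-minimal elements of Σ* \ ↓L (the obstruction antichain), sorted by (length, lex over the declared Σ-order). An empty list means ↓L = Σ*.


A = [54, 4r, 444].

|Q|=41, |F|=7, |δ|=129 (52 ε).
min D↑ (5 st, q0=0, F={3}): 0:r→0,5→1,9→0,8→0,4→2 1:r→1,5→1,9→1,8→1,4→3 2:r→3,5→4,9→2,8→2,4→4 3:r→3,5→3,9→3,8→3,4→3 4:r→3,5→4,9→4,8→4,4→3 [Hopcroft].
'54': |S_i|=[19, 12, 6] end={s12,s14,s15,s18,s32,s33} rej; 2/2 deletions ∈↓L.
'4r': |S_i|=[19, 11, 5] end={s12,s14,s15,s18,s33} rej; 2/2 deletions ∈↓L.
'444': |S_i|=[19, 11, 8, 6] end={s12,s14,s15,s18,s32,s33} — reject; 3/3 del acc.
3 words, ⪯-incomp.


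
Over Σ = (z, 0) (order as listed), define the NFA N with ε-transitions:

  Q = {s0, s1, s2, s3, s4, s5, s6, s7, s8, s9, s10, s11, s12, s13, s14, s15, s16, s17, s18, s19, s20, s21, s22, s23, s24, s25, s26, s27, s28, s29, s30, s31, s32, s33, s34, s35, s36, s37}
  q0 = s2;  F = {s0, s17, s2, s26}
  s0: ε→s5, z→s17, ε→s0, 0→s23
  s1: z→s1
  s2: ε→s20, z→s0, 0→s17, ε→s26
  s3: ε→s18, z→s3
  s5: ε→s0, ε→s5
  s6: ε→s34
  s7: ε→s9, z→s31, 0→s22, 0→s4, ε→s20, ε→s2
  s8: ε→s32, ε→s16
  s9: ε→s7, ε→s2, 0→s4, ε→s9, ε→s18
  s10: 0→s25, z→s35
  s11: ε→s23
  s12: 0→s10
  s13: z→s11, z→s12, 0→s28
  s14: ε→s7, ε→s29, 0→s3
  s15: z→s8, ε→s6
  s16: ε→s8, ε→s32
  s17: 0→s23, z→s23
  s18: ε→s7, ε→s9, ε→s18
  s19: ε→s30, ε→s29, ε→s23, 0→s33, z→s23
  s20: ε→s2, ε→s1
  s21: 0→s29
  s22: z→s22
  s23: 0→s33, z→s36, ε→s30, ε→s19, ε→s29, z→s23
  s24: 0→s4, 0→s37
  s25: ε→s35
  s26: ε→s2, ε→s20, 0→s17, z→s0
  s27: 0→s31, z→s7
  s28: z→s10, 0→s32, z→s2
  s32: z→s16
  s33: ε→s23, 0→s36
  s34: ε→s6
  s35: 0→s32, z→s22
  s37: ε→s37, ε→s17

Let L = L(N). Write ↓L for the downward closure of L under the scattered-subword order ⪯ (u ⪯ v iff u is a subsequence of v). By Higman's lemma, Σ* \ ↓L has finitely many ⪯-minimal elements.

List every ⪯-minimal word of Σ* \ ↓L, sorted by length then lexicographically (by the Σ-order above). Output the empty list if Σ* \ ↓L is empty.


min(Σ*\↓L) = [z0, 0z, 00, zzz].

|Q|=38, |F|=4, |δ|=81 (41 ε).
min D↑ (4 st, q0=0, F={3}): 0:z→1,0→2 1:z→2,0→3 2:z→3,0→3 3:z→3,0→3 [Hopcroft].
'z0': N↓-sim [13, 10, 6] end={s19,s23,s29,s30,s33,s36} rej; 2/2 deletions ∈↓L.
'0z': N↓-sim [13, 7, 6] end={s19,s23,s29,s30,s33,s36} — reject; 2/2 deletions ∈↓L.
'00': N↓-sim [13, 7, 6] end={s19,s23,s29,s30,s33,s36} — reject; 2/2 deletions ∈↓L.
'zzz': N↓-sim [13, 10, 8, 7] end={s1,s19,s23,s29,s30,s33,s36} ∉↓L; 3/3 del acc.
4 words, ⪯-incomp.


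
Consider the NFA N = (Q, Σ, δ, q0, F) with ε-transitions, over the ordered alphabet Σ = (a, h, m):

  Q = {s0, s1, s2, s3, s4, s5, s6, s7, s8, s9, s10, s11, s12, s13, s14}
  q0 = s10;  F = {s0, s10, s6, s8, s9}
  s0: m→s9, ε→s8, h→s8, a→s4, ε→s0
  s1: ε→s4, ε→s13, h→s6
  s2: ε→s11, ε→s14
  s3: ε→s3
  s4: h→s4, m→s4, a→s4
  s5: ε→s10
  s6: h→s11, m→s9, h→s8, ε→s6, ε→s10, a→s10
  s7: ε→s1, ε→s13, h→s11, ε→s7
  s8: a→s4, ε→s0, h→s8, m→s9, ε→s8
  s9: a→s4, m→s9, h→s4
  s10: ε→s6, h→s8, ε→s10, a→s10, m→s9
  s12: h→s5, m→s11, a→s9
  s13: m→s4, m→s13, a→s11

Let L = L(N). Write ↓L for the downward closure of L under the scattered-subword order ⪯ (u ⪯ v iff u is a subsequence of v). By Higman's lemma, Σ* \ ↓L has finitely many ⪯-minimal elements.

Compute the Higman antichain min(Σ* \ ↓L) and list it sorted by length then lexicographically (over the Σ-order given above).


A = [ha, ma, mh].

|Q|=15, |F|=5, |δ|=44 (17 ε).
min D↑ (4 st, q0=0, F={3}): 0:a→0,h→1,m→2 1:a→3,h→1,m→2 2:a→3,h→3,m→2 3:a→3,h→3,m→3 [Hopcroft].
'ha': N↓-sim [7, 5, 1] end={s4} ∉↓L; 2/2 del acc.
'ma': |S_i|=[7, 2, 1] end={s4} — reject; 2/2 del acc.
'mh': N↓-sim [7, 2, 1] end={s4} ∉↓L; 2/2 single-dels accept.
3 minimals (antichain).


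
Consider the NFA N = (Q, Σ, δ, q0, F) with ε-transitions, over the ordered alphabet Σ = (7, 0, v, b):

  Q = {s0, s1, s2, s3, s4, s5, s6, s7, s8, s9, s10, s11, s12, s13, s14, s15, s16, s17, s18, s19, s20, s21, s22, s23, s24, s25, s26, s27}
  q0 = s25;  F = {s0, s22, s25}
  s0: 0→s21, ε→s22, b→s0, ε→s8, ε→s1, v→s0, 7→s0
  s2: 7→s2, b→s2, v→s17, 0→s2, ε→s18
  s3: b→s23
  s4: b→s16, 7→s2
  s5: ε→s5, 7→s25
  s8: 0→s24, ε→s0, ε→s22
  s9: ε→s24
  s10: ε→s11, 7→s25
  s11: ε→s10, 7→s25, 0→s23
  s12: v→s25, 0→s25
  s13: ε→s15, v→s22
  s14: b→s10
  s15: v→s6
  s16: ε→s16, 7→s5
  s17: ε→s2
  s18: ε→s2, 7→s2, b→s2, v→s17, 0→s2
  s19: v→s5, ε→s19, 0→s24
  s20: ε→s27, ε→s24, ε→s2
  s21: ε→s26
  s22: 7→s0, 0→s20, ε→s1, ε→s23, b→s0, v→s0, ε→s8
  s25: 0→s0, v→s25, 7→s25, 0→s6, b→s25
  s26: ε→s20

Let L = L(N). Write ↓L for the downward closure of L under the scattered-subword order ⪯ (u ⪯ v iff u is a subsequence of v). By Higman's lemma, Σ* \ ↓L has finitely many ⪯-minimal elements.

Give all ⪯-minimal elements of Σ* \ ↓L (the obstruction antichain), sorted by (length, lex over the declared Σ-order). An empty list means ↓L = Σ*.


|Q|=28, |F|=3, |δ|=60 (23 ε).
min D↑ (3 st, q0=0, F={2}): 0:7→0,0→1,v→0,b→0 1:7→1,0→2,v→1,b→1 2:7→2,0→2,v→2,b→2 (ε-aug+det+¬).
'00': |S_i|=[15, 14, 8] end={s17,s18,s2,s20,s21,s24,s26,s27} rej; 2/2 del acc.
1 words, ⪯-incomp.

A = [00].


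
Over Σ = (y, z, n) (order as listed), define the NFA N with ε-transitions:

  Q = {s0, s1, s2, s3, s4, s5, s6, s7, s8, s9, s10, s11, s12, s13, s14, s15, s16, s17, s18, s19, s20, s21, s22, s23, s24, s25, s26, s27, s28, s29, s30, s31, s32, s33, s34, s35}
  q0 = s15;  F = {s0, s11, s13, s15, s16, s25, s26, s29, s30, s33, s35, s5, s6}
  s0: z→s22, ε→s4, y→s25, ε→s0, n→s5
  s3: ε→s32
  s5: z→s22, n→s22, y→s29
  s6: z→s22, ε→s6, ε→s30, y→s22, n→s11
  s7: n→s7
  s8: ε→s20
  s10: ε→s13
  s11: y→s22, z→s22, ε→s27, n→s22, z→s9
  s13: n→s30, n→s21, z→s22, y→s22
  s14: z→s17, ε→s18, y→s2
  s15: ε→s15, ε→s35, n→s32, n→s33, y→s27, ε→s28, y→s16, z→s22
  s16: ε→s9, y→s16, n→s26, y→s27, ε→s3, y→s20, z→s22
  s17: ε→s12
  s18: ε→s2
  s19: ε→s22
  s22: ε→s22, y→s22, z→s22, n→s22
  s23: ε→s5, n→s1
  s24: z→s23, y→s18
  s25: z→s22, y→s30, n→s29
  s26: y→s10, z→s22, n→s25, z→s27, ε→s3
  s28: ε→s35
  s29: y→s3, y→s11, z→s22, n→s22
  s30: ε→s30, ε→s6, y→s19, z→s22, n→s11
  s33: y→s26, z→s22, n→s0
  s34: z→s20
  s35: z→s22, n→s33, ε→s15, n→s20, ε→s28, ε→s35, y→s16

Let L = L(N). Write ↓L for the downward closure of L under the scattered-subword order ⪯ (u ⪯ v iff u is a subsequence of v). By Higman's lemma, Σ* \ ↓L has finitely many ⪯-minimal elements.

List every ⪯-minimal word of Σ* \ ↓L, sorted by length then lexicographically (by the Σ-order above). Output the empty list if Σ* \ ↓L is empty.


|Q|=36, |F|=13, |δ|=84 (26 ε).
min D↑ (12 st, q0=0, F={2}): 0:y→1,z→2,n→3 1:y→1,z→2,n→4 2:y→2,z→2,n→2 3:y→4,z→2,n→5 4:y→6,z→2,n→7 5:y→7,z→2,n→8 6:y→2,z→2,n→9 7:y→9,z→2,n→10 8:y→10,z→2,n→2 9:y→2,z→2,n→11 10:y→11,z→2,n→2 11:y→2,z→2,n→2 [Hopcroft].
'z': |S_i|=[24, 3] end={s22,s27,s9} rej; 1/1 deletions ∈↓L.
'ynyy': |S_i|=[24, 17, 15, 12, 2] end={s19,s22} ∉↓L; 4/4 deletions ∈↓L.
'nyyy': run [24, 20, 15, 12, 2] end={s19,s22} — reject; 4/4 single-dels accept.
'nnnn': run [24, 20, 15, 8, 1] end={s22} ∉↓L; 4/4 single-dels accept.
4 minimals (antichain).

min(Σ*\↓L) = [z, ynyy, nyyy, nnnn].


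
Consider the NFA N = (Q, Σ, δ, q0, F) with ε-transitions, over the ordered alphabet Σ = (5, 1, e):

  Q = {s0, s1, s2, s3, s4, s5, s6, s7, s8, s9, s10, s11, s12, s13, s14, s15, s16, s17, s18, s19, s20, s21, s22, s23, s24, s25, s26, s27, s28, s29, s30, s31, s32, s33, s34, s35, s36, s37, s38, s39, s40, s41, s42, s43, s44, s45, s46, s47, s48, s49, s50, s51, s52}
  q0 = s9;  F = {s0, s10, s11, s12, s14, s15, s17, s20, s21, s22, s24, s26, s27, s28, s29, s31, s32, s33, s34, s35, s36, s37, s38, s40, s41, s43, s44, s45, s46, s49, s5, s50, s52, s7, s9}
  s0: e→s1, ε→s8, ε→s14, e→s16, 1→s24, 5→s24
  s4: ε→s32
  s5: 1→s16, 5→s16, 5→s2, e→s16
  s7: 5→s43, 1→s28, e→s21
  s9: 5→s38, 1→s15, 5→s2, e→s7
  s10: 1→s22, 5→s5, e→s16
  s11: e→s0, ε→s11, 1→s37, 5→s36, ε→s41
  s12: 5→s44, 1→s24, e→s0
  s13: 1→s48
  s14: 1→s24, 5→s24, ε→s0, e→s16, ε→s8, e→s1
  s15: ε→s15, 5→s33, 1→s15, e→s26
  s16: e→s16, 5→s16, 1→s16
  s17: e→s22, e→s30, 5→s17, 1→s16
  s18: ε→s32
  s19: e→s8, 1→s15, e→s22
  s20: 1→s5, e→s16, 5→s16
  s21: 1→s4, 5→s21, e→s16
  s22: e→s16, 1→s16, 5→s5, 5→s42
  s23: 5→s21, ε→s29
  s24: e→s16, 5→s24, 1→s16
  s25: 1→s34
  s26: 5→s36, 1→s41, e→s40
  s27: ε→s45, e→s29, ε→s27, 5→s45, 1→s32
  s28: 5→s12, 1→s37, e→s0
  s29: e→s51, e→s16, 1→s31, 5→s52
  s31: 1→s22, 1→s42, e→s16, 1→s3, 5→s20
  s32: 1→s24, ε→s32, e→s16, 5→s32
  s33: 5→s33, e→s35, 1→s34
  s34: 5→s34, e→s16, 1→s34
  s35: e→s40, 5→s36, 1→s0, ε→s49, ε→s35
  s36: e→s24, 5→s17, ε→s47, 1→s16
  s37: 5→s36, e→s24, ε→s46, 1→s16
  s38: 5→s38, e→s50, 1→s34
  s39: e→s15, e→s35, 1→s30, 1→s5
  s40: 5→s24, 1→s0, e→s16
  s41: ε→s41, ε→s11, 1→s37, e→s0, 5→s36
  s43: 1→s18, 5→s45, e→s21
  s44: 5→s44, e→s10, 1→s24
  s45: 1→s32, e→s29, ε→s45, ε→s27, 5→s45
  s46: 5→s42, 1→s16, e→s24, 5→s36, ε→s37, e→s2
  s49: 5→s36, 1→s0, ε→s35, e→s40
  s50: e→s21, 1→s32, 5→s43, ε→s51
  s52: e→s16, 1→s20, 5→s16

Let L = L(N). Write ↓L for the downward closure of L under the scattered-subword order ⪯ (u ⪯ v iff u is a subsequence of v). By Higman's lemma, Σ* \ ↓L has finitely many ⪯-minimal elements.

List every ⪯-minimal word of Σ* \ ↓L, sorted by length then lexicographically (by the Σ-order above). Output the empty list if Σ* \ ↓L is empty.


|Q|=53, |F|=35, |δ|=153 (24 ε).
min D↑ (31 st, q0=0, F={11}): 0:5→1,1→2,e→3 1:5→1,1→4,e→5 2:5→6,1→2,e→7 3:5→8,1→9,e→10 4:5→4,1→4,e→11 5:5→8,1→12,e→10 6:5→6,1→4,e→13 7:5→14,1→15,e→16 8:5→17,1→12,e→10 9:5→18,1→19,e→20 10:5→10,1→12,e→11 11:5→11,1→11,e→11 12:5→12,1→21,e→11 13:5→14,1→20,e→16 14:5→22,1→11,e→21 15:5→14,1→19,e→20 16:5→21,1→20,e→11 17:5→17,1→12,e→23 18:5→24,1→21,e→20 19:5→14,1→11,e→21 20:5→21,1→21,e→11 21:5→21,1→11,e→11 22:5→22,1→11,e→25 23:5→26,1→27,e→11 24:5→24,1→21,e→28 25:5→29,1→11,e→11 26:5→11,1→30,e→11 27:5→30,1→25,e→11 28:5→29,1→25,e→11 29:5→11,1→11,e→11 30:5→11,1→29,e→11 (ε-aug+det+¬).
'51e': N↓-sim [46, 37, 17, 2] end={s1,s16} rej; 3/3 deletions ∈↓L.
'eee': N↓-sim [46, 41, 22, 3] end={s1,s16,s51} ∉↓L; 3/3 del acc.
'1e51': N↓-sim [46, 35, 23, 10, 1] end={s16} rej; 4/4 del acc.
'e111': run [46, 41, 28, 13, 1] end={s16} — reject; 4/4 single-dels accept.
'e55e55': N↓-sim [46, 41, 30, 21, 13, 6, 2] end={s16,s2} ∉↓L; 6/6 single-dels accept.
5 minimals (antichain).

Antichain: [51e, eee, 1e51, e111, e55e55].


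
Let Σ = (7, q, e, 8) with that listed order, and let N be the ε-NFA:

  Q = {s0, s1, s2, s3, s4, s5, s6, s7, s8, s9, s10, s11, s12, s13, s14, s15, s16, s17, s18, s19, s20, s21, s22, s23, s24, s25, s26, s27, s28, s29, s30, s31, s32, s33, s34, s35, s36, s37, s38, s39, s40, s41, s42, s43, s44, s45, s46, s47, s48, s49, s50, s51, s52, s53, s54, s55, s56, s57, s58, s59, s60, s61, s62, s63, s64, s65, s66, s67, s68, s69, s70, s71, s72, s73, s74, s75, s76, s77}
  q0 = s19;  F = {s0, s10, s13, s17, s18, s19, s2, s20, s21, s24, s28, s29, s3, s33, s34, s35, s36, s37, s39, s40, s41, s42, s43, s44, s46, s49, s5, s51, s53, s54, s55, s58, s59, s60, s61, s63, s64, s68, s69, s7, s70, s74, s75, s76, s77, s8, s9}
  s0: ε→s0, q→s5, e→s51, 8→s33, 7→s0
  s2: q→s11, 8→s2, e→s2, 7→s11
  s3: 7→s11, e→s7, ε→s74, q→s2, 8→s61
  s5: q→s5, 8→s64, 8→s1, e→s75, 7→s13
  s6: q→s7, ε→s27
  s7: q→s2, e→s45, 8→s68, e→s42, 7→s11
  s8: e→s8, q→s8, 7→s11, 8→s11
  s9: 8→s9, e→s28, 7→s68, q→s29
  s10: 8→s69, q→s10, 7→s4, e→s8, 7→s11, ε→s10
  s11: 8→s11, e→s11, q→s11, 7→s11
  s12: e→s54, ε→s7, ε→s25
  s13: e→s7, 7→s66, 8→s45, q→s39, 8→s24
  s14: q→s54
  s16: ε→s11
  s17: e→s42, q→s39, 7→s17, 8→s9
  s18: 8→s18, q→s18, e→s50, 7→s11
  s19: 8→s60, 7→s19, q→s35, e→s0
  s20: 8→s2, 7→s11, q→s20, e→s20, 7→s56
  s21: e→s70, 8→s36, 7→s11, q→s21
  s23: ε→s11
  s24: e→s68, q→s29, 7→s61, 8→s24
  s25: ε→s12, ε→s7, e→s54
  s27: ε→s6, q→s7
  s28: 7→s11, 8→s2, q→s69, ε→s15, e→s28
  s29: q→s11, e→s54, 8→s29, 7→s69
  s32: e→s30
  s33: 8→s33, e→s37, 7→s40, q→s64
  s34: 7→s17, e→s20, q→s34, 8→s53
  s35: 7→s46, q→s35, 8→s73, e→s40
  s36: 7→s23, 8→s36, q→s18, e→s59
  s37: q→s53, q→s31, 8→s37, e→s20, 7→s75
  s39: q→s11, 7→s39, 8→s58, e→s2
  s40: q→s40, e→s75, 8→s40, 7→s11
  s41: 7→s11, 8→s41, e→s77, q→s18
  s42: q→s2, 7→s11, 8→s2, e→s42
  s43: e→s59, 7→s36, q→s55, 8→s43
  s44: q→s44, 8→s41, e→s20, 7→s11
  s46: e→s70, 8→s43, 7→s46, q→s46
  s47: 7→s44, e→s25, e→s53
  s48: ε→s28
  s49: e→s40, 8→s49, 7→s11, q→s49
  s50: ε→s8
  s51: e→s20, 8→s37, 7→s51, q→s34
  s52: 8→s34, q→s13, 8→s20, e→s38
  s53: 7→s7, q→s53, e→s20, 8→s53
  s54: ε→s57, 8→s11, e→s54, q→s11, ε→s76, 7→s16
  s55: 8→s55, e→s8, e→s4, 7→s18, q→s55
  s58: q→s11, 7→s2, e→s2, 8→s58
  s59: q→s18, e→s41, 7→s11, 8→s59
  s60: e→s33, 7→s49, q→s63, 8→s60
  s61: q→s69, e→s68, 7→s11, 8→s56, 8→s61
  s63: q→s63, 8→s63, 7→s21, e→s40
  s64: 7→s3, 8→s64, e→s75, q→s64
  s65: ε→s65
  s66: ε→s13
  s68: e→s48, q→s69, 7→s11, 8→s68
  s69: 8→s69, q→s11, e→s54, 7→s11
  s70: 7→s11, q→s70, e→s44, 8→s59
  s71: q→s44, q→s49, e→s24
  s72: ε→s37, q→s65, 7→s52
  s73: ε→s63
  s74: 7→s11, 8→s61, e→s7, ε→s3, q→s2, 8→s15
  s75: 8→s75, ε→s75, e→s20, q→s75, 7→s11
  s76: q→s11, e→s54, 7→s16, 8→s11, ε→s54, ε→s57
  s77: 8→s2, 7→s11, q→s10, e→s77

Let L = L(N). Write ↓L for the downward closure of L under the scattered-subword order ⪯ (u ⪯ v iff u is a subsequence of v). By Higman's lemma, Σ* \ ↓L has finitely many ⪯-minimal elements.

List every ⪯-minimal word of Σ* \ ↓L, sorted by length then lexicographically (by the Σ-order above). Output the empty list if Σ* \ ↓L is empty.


|Q|=78, |F|=47, |δ|=243 (24 ε).
min D↑ (46 st, q0=0, F={13}): 0:7→0,q→1,e→2,8→3 1:7→4,q→1,e→5,8→6 2:7→2,q→7,e→8,8→9 3:7→10,q→6,e→9,8→3 4:7→4,q→4,e→11,8→12 5:7→13,q→5,e→14,8→5 6:7→15,q→6,e→5,8→6 7:7→16,q→7,e→14,8→17 8:7→8,q→18,e→19,8→20 9:7→5,q→17,e→20,8→9 10:7→13,q→10,e→5,8→10 11:7→13,q→11,e→21,8→22 12:7→23,q→24,e→22,8→12 13:7→13,q→13,e→13,8→13 14:7→13,q→14,e→19,8→14 15:7→13,q→15,e→11,8→23 16:7→16,q→25,e→26,8→27 17:7→28,q→17,e→14,8→17 18:7→29,q→18,e→19,8→30 19:7→13,q→19,e→19,8→31 20:7→14,q→30,e→19,8→20 21:7→13,q→21,e→19,8→32 22:7→13,q→33,e→32,8→22 23:7→13,q→33,e→22,8→23 24:7→33,q→24,e→34,8→24 25:7→25,q→13,e→31,8→35 26:7→13,q→31,e→36,8→37 27:7→38,q→39,e→37,8→27 28:7→13,q→31,e→26,8→38 29:7→29,q→25,e→36,8→40 30:7→26,q→30,e→19,8→30 31:7→13,q→13,e→31,8→31 32:7→13,q→33,e→41,8→32 33:7→13,q→33,e→34,8→33 34:7→13,q→34,e→34,8→13 35:7→31,q→13,e→31,8→35 36:7→13,q→31,e→36,8→31 37:7→13,q→42,e→43,8→37 38:7→13,q→42,e→37,8→38 39:7→42,q→13,e→44,8→39 40:7→37,q→39,e→43,8→40 41:7→13,q→45,e→41,8→31 42:7→13,q→13,e→44,8→42 43:7→13,q→42,e→43,8→31 44:7→13,q→13,e→44,8→13 45:7→13,q→45,e→34,8→42 (ε-aug+det+¬).
'qe7': |S_i|=[61, 55, 28, 4] end={s11,s16,s4,s56} — reject; 3/3 deletions ∈↓L.
'877': N↓-sim [61, 50, 35, 5] end={s11,s16,s23,s4,s56} — reject; 3/3 single-dels accept.
'eee7': |S_i|=[61, 49, 35, 19, 4] end={s11,s16,s4,s56} — reject; 4/4 single-dels accept.
'eq7qq': N↓-sim [61, 49, 45, 27, 10, 1] end={s11} — reject; 5/5 single-dels accept.
'eee8q': |S_i|=[61, 49, 35, 19, 7, 1] end={s11} ∉↓L; 5/5 single-dels accept.
'q78qe8': N↓-sim [61, 55, 43, 30, 13, 8, 1] end={s11} — reject; 6/6 single-dels accept.
6 minimals (antichain).

min(Σ*\↓L) = [qe7, 877, eee7, eq7qq, eee8q, q78qe8].


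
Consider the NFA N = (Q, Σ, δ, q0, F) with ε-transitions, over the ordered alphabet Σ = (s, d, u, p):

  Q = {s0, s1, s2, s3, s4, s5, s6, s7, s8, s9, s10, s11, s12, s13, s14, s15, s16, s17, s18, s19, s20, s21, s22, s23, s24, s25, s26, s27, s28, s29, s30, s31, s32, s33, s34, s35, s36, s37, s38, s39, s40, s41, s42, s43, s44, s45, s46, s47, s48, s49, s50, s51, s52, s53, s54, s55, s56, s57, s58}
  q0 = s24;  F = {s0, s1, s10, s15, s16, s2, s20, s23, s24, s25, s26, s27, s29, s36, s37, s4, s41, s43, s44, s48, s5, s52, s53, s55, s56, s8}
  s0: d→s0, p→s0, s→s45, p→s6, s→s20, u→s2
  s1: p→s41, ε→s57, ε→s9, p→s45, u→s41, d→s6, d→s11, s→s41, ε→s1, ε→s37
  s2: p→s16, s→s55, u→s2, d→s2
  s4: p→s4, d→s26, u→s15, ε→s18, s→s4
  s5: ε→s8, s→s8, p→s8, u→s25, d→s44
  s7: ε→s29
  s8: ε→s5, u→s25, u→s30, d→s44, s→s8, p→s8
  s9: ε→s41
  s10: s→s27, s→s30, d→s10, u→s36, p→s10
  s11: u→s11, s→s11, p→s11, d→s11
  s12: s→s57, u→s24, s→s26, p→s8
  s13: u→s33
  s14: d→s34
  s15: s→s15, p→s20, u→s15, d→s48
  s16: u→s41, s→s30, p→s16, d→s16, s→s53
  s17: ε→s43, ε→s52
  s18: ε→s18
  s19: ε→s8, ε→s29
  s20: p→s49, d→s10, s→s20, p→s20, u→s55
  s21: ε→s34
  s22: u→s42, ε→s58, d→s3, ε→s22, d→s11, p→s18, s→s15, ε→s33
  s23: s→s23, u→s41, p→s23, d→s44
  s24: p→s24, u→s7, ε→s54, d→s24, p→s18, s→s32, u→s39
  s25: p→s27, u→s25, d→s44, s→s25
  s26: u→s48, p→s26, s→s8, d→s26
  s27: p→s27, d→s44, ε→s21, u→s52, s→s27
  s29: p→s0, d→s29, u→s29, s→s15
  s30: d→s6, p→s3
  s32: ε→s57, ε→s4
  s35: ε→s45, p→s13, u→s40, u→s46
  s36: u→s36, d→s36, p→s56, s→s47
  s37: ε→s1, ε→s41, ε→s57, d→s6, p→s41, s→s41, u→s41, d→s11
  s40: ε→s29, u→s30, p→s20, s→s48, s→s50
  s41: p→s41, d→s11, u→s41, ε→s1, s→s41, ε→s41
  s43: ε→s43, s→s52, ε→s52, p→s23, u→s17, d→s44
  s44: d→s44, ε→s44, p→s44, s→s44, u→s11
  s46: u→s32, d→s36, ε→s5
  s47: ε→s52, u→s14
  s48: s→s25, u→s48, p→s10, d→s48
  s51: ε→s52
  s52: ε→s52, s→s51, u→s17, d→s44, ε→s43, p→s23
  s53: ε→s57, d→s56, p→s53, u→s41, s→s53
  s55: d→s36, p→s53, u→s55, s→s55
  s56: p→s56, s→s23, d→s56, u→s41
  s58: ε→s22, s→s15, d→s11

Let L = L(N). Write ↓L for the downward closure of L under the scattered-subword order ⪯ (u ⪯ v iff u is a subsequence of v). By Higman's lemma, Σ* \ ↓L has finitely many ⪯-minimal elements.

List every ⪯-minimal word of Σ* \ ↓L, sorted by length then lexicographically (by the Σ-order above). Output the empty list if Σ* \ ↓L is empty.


min(Σ*\↓L) = [sdsdu, upupud].

|Q|=59, |F|=26, |δ|=183 (39 ε).
min D↑ (23 st, q0=0, F={15}): 0:s→1,d→0,u→2,p→0 1:s→1,d→3,u→4,p→1 2:s→4,d→2,u→2,p→5 3:s→6,d→3,u→7,p→3 4:s→4,d→7,u→4,p→8 5:s→8,d→5,u→9,p→5 6:s→6,d→10,u→11,p→6 7:s→11,d→7,u→7,p→12 8:s→8,d→12,u→13,p→8 9:s→13,d→9,u→9,p→14 10:s→10,d→10,u→15,p→10 11:s→11,d→10,u→11,p→16 12:s→16,d→12,u→17,p→12 13:s→13,d→17,u→13,p→18 14:s→18,d→14,u→19,p→14 15:s→15,d→15,u→15,p→15 16:s→16,d→10,u→20,p→16 17:s→20,d→17,u→17,p→21 18:s→18,d→21,u→19,p→18 19:s→19,d→15,u→19,p→19 20:s→20,d→10,u→20,p→22 21:s→22,d→21,u→19,p→21 22:s→22,d→10,u→19,p→22 [Hopcroft].
'sdsdu': run [45, 37, 29, 24, 4, 1] end={s11} — reject; 5/5 deletions ∈↓L.
'upupud': |S_i|=[45, 37, 31, 25, 15, 8, 2] end={s11,s6} rej; 6/6 del acc.
2 obstructions.


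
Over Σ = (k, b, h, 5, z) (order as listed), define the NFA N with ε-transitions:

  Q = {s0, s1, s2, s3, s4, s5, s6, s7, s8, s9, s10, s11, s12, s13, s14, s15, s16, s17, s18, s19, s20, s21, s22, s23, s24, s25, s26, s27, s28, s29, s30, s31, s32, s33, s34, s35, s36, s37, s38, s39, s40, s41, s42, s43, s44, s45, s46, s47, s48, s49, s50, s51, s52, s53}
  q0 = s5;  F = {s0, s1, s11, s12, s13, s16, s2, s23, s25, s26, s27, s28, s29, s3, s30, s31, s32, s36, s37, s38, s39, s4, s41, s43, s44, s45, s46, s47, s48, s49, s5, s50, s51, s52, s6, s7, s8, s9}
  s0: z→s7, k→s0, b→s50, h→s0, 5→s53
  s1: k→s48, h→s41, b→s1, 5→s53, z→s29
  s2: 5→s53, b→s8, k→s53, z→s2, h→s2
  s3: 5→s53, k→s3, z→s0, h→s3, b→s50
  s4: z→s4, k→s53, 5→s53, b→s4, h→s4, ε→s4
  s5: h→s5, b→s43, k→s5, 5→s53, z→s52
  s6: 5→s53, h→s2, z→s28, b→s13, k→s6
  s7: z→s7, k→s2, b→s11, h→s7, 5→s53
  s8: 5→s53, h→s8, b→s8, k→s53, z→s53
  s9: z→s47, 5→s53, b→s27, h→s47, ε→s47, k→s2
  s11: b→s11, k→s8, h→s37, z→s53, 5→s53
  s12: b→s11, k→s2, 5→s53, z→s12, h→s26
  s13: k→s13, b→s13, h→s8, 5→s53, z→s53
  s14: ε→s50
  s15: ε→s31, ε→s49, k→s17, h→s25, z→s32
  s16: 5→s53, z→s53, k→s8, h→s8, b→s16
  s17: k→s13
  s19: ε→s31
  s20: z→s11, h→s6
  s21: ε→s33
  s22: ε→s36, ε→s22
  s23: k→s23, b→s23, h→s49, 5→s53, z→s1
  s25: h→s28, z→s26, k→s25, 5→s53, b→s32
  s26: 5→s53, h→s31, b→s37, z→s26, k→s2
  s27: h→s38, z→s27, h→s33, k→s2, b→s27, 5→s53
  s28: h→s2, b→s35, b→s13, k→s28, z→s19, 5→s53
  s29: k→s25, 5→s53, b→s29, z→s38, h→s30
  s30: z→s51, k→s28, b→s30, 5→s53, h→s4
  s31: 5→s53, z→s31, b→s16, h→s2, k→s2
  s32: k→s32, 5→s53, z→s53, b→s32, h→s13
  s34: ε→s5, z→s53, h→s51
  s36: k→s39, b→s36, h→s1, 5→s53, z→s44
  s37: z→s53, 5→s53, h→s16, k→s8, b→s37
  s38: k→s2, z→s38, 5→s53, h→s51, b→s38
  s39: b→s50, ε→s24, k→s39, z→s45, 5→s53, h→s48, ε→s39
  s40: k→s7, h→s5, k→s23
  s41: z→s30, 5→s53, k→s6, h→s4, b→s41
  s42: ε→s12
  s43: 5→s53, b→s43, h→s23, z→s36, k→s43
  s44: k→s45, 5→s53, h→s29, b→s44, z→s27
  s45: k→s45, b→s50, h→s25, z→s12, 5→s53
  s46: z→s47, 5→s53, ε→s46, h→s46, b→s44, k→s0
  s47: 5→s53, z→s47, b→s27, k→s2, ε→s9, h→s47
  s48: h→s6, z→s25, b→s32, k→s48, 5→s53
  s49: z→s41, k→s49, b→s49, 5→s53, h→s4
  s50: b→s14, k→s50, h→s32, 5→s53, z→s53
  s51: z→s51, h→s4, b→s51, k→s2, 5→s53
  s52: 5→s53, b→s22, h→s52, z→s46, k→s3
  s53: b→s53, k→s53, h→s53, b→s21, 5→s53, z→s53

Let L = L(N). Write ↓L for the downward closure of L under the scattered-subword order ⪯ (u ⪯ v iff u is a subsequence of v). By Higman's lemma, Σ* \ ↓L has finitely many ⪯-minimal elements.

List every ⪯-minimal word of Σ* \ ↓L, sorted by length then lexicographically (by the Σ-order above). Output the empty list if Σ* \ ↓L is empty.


|Q|=54, |F|=38, |δ|=224 (15 ε).
min D↑ (38 st, q0=0, F={2}): 0:k→0,b→1,h→0,5→2,z→3 1:k→1,b→1,h→4,5→2,z→5 2:k→2,b→2,h→2,5→2,z→2 3:k→6,b→5,h→3,5→2,z→7 4:k→4,b→4,h→8,5→2,z→9 5:k→10,b→5,h→9,5→2,z→11 6:k→6,b→12,h→6,5→2,z→13 7:k→13,b→11,h→7,5→2,z→14 8:k→8,b→8,h→15,5→2,z→16 9:k→17,b→9,h→16,5→2,z→18 10:k→10,b→12,h→17,5→2,z→19 11:k→19,b→11,h→18,5→2,z→20 12:k→12,b→12,h→21,5→2,z→2 13:k→13,b→12,h→13,5→2,z→22 14:k→23,b→20,h→14,5→2,z→14 15:k→2,b→15,h→15,5→2,z→15 16:k→24,b→16,h→15,5→2,z→25 17:k→17,b→21,h→24,5→2,z→26 18:k→26,b→18,h→25,5→2,z→27 19:k→19,b→12,h→26,5→2,z→28 20:k→23,b→20,h→27,5→2,z→20 21:k→21,b→21,h→29,5→2,z→2 22:k→23,b→30,h→22,5→2,z→22 23:k→2,b→31,h→23,5→2,z→23 24:k→24,b→29,h→23,5→2,z→32 25:k→32,b→25,h→15,5→2,z→33 26:k→26,b→21,h→32,5→2,z→34 27:k→23,b→27,h→33,5→2,z→27 28:k→23,b→30,h→34,5→2,z→28 29:k→29,b→29,h→31,5→2,z→2 30:k→31,b→30,h→35,5→2,z→2 31:k→2,b→31,h→31,5→2,z→2 32:k→32,b→29,h→23,5→2,z→36 33:k→23,b→33,h→15,5→2,z→33 34:k→23,b→35,h→36,5→2,z→34 35:k→31,b→35,h→37,5→2,z→2 36:k→23,b→37,h→23,5→2,z→36 37:k→31,b→37,h→31,5→2,z→2 (ε-aug+det+¬).
'5': run [46, 3] end={s21,s33,s53} ∉↓L; 1/1 deletions ∈↓L.
'zkbz': N↓-sim [46, 42, 27, 12, 3] end={s21,s33,s53} — reject; 4/4 deletions ∈↓L.
'bhhhk': run [46, 38, 26, 17, 6, 3] end={s21,s33,s53} — reject; 5/5 deletions ∈↓L.
'zzzkk': run [46, 42, 32, 19, 5, 3] end={s21,s33,s53} rej; 5/5 del acc.
4 words, ⪯-incomp.

A = [5, zkbz, bhhhk, zzzkk].
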